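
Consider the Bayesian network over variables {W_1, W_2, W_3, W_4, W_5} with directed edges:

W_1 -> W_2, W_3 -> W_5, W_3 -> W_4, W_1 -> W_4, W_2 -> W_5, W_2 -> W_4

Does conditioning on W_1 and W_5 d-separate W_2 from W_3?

No

We examine all 3 paths between W_2 and W_3:
Path 1: W_2 → W_4 ← W_3
  W_4 is a collider here and neither W_4 nor any of its descendants is conditioned on, so the collider stays closed — the path is blocked at W_4.
Path 2: W_2 → W_5 ← W_3
  W_5 is a collider and W_5 is conditioned on, which opens it — no node blocks this path, so it is active.
Path 3: W_2 ← W_1 → W_4 ← W_3
  W_1 is a fork here and W_1 is conditioned on, so the path is blocked at W_1.
At least one path is unblocked, so d-separation fails.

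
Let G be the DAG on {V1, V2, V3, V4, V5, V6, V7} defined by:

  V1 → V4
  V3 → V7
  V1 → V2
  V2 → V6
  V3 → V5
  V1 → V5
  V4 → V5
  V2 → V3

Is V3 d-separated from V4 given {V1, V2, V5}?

We examine all 4 paths between V3 and V4:
Path 1: V3 ← V2 ← V1 → V4
  V2 is a chain here and V2 is conditioned on, so the path is blocked at V2.
Path 2: V3 ← V2 ← V1 → V5 ← V4
  V2 is a chain here and V2 is conditioned on, so the path is blocked at V2.
Path 3: V3 → V5 ← V1 → V4
  V1 is a fork here and V1 is conditioned on, so the path is blocked at V1.
Path 4: V3 → V5 ← V4
  V5 is a collider and V5 is conditioned on, which opens it — no node blocks this path, so it is active.
At least one path is unblocked, so d-separation fails.

No — V3 and V4 are not d-separated given {V1, V2, V5}.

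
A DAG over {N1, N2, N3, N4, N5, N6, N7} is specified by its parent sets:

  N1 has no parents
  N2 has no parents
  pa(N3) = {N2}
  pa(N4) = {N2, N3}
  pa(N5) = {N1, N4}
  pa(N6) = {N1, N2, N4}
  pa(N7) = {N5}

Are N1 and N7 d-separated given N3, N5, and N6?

There are 4 undirected paths between N1 and N7; checking each against the conditioning set {N3, N5, N6}:
Path 1: N1 → N6 ← N2 → N3 → N4 → N5 → N7
  N3 is a chain here and N3 is conditioned on, so the path is blocked at N3.
Path 2: N1 → N6 ← N2 → N4 → N5 → N7
  N5 is a chain here and N5 is conditioned on, so the path is blocked at N5.
Path 3: N1 → N6 ← N4 → N5 → N7
  N5 is a chain here and N5 is conditioned on, so the path is blocked at N5.
Path 4: N1 → N5 → N7
  N5 is a chain here and N5 is conditioned on, so the path is blocked at N5.
Since every path is blocked, d-separation holds.

Yes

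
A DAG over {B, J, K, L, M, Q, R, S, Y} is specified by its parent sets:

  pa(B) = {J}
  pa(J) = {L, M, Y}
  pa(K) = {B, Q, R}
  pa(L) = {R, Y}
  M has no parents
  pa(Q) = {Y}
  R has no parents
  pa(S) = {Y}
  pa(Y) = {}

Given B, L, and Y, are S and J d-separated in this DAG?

Yes — S and J are d-separated given {B, L, Y}.

5 paths connect S and J; each must be blocked for d-separation to hold:
  1. S ← Y → J — Y:fork[blocks] ⇒ blocked
  2. S ← Y → Q → K ← R → L → J — Y:fork[blocks]; Q:chain[open]; K:collider[blocks]; R:fork[open]; L:chain[blocks] ⇒ blocked
  3. S ← Y → Q → K ← B ← J — Y:fork[blocks]; Q:chain[open]; K:collider[blocks]; B:chain[blocks] ⇒ blocked
  4. S ← Y → L → J — Y:fork[blocks]; L:chain[blocks] ⇒ blocked
  5. S ← Y → L ← R → K ← B ← J — Y:fork[blocks]; L:collider[open]; R:fork[open]; K:collider[blocks]; B:chain[blocks] ⇒ blocked
Every path is blocked, so S and J are d-separated given {B, L, Y}.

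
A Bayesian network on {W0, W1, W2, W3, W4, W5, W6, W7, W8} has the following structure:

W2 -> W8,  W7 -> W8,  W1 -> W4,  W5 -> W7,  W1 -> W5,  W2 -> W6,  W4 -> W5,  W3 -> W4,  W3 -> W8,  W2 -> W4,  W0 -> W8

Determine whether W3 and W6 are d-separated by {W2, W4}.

Yes — W3 and W6 are d-separated given {W2, W4}.

We examine all 6 paths between W3 and W6:
  1. W3 → W8 ← W7 ← W5 ← W4 ← W2 → W6 — W8:collider[blocks]; W7:chain[open]; W5:chain[open]; W4:chain[blocks]; W2:fork[blocks] ⇒ blocked
  2. W3 → W8 ← W7 ← W5 ← W1 → W4 ← W2 → W6 — W8:collider[blocks]; W7:chain[open]; W5:chain[open]; W1:fork[open]; W4:collider[open]; W2:fork[blocks] ⇒ blocked
  3. W3 → W8 ← W2 → W6 — W8:collider[blocks]; W2:fork[blocks] ⇒ blocked
  4. W3 → W4 ← W1 → W5 → W7 → W8 ← W2 → W6 — W4:collider[open]; W1:fork[open]; W5:chain[open]; W7:chain[open]; W8:collider[blocks]; W2:fork[blocks] ⇒ blocked
  5. W3 → W4 → W5 → W7 → W8 ← W2 → W6 — W4:chain[blocks]; W5:chain[open]; W7:chain[open]; W8:collider[blocks]; W2:fork[blocks] ⇒ blocked
  6. W3 → W4 ← W2 → W6 — W4:collider[open]; W2:fork[blocks] ⇒ blocked
Since every path is blocked, d-separation holds.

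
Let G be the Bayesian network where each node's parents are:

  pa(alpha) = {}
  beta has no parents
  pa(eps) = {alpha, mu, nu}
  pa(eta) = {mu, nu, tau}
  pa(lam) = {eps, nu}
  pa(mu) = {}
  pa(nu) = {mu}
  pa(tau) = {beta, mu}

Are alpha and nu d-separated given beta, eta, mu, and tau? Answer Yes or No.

There are 5 undirected paths between alpha and nu; checking each against the conditioning set {beta, eta, mu, tau}:
  1. alpha → eps ← mu → eta ← nu — eps:collider[blocks]; mu:fork[blocks]; eta:collider[open] ⇒ blocked
  2. alpha → eps ← mu → nu — eps:collider[blocks]; mu:fork[blocks] ⇒ blocked
  3. alpha → eps ← mu → tau → eta ← nu — eps:collider[blocks]; mu:fork[blocks]; tau:chain[blocks]; eta:collider[open] ⇒ blocked
  4. alpha → eps ← nu — eps:collider[blocks] ⇒ blocked
  5. alpha → eps → lam ← nu — eps:chain[open]; lam:collider[blocks] ⇒ blocked
All paths are blocked; alpha ⊥ nu | {beta, eta, mu, tau} holds.

Yes — alpha and nu are d-separated given {beta, eta, mu, tau}.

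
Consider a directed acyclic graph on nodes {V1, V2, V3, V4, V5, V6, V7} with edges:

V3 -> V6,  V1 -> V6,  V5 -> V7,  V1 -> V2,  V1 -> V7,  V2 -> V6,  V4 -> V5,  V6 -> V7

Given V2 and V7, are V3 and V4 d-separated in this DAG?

No

There are 3 undirected paths between V3 and V4; checking each against the conditioning set {V2, V7}:
Path 1: V3 → V6 ← V2 ← V1 → V7 ← V5 ← V4
  V2 is a chain here and V2 is conditioned on, so the path is blocked at V2.
Path 2: V3 → V6 ← V1 → V7 ← V5 ← V4
  V6 is a collider and its descendant V7 is conditioned on, which opens it; V1 is a fork and V1 is not conditioned on; V7 is a collider and V7 is conditioned on, which opens it; V5 is a chain and V5 is not conditioned on — no node blocks this path, so it is active.
Path 3: V3 → V6 → V7 ← V5 ← V4
  V6 is a chain and V6 is not conditioned on; V7 is a collider and V7 is conditioned on, which opens it; V5 is a chain and V5 is not conditioned on — no node blocks this path, so it is active.
Because an active path exists, V3 and V4 are not d-separated.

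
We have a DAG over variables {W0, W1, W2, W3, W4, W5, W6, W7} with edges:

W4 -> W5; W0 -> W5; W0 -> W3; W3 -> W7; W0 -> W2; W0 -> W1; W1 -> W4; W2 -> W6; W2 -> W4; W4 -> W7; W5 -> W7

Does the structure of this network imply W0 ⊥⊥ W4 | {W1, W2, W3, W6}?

Yes — W0 and W4 are d-separated given {W1, W2, W3, W6}.

Enumerating the 6 paths from W0 to W4 and testing each for blocking by {W1, W2, W3, W6}:
Path 1: W0 → W2 → W4
  W2 is a chain here and W2 is conditioned on, so the path is blocked at W2.
Path 2: W0 → W3 → W7 ← W4
  W3 is a chain here and W3 is conditioned on, so the path is blocked at W3.
Path 3: W0 → W3 → W7 ← W5 ← W4
  W3 is a chain here and W3 is conditioned on, so the path is blocked at W3.
Path 4: W0 → W1 → W4
  W1 is a chain here and W1 is conditioned on, so the path is blocked at W1.
Path 5: W0 → W5 ← W4
  W5 is a collider here and neither W5 nor any of its descendants is conditioned on, so the collider stays closed — the path is blocked at W5.
Path 6: W0 → W5 → W7 ← W4
  W7 is a collider here and neither W7 nor any of its descendants is conditioned on, so the collider stays closed — the path is blocked at W7.
Since every path is blocked, d-separation holds.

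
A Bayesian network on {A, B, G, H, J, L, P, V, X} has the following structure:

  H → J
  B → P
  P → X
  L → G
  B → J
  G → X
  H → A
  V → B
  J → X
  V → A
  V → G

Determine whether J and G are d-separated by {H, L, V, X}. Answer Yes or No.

Enumerating the 6 paths from J to G and testing each for blocking by {H, L, V, X}:
  1. J ← B ← V → G — B:chain[open]; V:fork[blocks] ⇒ blocked
  2. J ← B → P → X ← G — B:fork[open]; P:chain[open]; X:collider[open] ⇒ active
  3. J ← H → A ← V → B → P → X ← G — H:fork[blocks]; A:collider[blocks]; V:fork[blocks]; B:chain[open]; P:chain[open]; X:collider[open] ⇒ blocked
  4. J ← H → A ← V → G — H:fork[blocks]; A:collider[blocks]; V:fork[blocks] ⇒ blocked
  5. J → X ← P ← B ← V → G — X:collider[open]; P:chain[open]; B:chain[open]; V:fork[blocks] ⇒ blocked
  6. J → X ← G — X:collider[open] ⇒ active
Because an active path exists, J and G are not d-separated.

No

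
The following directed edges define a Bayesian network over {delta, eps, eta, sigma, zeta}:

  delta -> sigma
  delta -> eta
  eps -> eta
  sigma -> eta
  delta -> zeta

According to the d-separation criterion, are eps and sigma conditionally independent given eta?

No

Enumerating the 2 paths from eps to sigma and testing each for blocking by {eta}:
  1. eps → eta ← sigma — eta:collider[open] ⇒ active
  2. eps → eta ← delta → sigma — eta:collider[open]; delta:fork[open] ⇒ active
Since the path eps → eta ← sigma is active, eps and sigma are not d-separated given {eta}.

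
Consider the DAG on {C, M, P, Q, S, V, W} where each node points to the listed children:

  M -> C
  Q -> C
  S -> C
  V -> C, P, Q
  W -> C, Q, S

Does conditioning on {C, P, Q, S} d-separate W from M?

Enumerating the 4 paths from W to M and testing each for blocking by {C, P, Q, S}:
Path 1: W → C ← M
  C is a collider and C is conditioned on, which opens it — no node blocks this path, so it is active.
Path 2: W → S → C ← M
  S is a chain here and S is conditioned on, so the path is blocked at S.
Path 3: W → Q ← V → C ← M
  Q is a collider and Q is conditioned on, which opens it; V is a fork and V is not conditioned on; C is a collider and C is conditioned on, which opens it — no node blocks this path, so it is active.
Path 4: W → Q → C ← M
  Q is a chain here and Q is conditioned on, so the path is blocked at Q.
Since the path W → C ← M is active, W and M are not d-separated given {C, P, Q, S}.

No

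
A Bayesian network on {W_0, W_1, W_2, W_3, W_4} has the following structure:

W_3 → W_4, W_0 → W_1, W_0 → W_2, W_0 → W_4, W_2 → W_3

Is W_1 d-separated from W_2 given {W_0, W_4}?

Yes

We examine all 2 paths between W_1 and W_2:
Path 1: W_1 ← W_0 → W_4 ← W_3 ← W_2
  W_0 is a fork here and W_0 is conditioned on, so the path is blocked at W_0.
Path 2: W_1 ← W_0 → W_2
  W_0 is a fork here and W_0 is conditioned on, so the path is blocked at W_0.
Since every path is blocked, d-separation holds.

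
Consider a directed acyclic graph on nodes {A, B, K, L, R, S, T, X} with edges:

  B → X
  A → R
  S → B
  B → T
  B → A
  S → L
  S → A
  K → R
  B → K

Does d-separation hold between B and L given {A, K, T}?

There are 3 undirected paths between B and L; checking each against the conditioning set {A, K, T}:
Path 1: B ← S → L
  S is a fork and S is not conditioned on — no node blocks this path, so it is active.
Path 2: B → A ← S → L
  A is a collider and A is conditioned on, which opens it; S is a fork and S is not conditioned on — no node blocks this path, so it is active.
Path 3: B → K → R ← A ← S → L
  K is a chain here and K is conditioned on, so the path is blocked at K.
Since the path B ← S → L is active, B and L are not d-separated given {A, K, T}.

No — B and L are not d-separated given {A, K, T}.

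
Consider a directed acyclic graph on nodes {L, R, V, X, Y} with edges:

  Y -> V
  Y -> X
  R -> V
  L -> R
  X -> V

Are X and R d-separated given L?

We examine all 2 paths between X and R:
Path 1: X ← Y → V ← R
  V is a collider here and neither V nor any of its descendants is conditioned on, so the collider stays closed — the path is blocked at V.
Path 2: X → V ← R
  V is a collider here and neither V nor any of its descendants is conditioned on, so the collider stays closed — the path is blocked at V.
Every path is blocked, so X and R are d-separated given {L}.

Yes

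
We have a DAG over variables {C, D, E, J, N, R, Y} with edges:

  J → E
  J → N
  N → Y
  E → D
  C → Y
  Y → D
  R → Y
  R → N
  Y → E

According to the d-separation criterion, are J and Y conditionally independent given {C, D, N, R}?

No

There are 4 undirected paths between J and Y; checking each against the conditioning set {C, D, N, R}:
  1. J → N ← R → Y — N:collider[open]; R:fork[blocks] ⇒ blocked
  2. J → N → Y — N:chain[blocks] ⇒ blocked
  3. J → E → D ← Y — E:chain[open]; D:collider[open] ⇒ active
  4. J → E ← Y — E:collider[open] ⇒ active
Because an active path exists, J and Y are not d-separated.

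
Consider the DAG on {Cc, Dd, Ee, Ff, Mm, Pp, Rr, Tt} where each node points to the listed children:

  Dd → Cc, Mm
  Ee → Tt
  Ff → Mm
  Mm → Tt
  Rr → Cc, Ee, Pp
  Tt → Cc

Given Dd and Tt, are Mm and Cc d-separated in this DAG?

No

We examine all 3 paths between Mm and Cc:
Path 1: Mm → Tt ← Ee ← Rr → Cc
  Tt is a collider and Tt is conditioned on, which opens it; Ee is a chain and Ee is not conditioned on; Rr is a fork and Rr is not conditioned on — no node blocks this path, so it is active.
Path 2: Mm → Tt → Cc
  Tt is a chain here and Tt is conditioned on, so the path is blocked at Tt.
Path 3: Mm ← Dd → Cc
  Dd is a fork here and Dd is conditioned on, so the path is blocked at Dd.
Since the path Mm → Tt ← Ee ← Rr → Cc is active, Mm and Cc are not d-separated given {Dd, Tt}.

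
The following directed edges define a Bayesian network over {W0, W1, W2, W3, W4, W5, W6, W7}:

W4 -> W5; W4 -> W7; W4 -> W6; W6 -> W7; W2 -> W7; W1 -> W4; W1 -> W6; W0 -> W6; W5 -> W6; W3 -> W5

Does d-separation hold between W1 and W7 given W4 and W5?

6 paths connect W1 and W7; each must be blocked for d-separation to hold:
Path 1: W1 → W4 → W7
  W4 is a chain here and W4 is conditioned on, so the path is blocked at W4.
Path 2: W1 → W4 → W5 → W6 → W7
  W4 is a chain here and W4 is conditioned on, so the path is blocked at W4.
Path 3: W1 → W4 → W6 → W7
  W4 is a chain here and W4 is conditioned on, so the path is blocked at W4.
Path 4: W1 → W6 ← W4 → W7
  W6 is a collider here and neither W6 nor any of its descendants is conditioned on, so the collider stays closed — the path is blocked at W6.
Path 5: W1 → W6 → W7
  W6 is a chain and W6 is not conditioned on — no node blocks this path, so it is active.
Path 6: W1 → W6 ← W5 ← W4 → W7
  W6 is a collider here and neither W6 nor any of its descendants is conditioned on, so the collider stays closed — the path is blocked at W6.
Since the path W1 → W6 → W7 is active, W1 and W7 are not d-separated given {W4, W5}.

No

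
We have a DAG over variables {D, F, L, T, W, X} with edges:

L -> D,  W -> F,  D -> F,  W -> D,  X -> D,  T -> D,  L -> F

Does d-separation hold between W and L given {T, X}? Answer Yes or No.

4 paths connect W and L; each must be blocked for d-separation to hold:
  1. W → D → F ← L — D:chain[open]; F:collider[blocks] ⇒ blocked
  2. W → D ← L — D:collider[blocks] ⇒ blocked
  3. W → F ← D ← L — F:collider[blocks]; D:chain[open] ⇒ blocked
  4. W → F ← L — F:collider[blocks] ⇒ blocked
Since every path is blocked, d-separation holds.

Yes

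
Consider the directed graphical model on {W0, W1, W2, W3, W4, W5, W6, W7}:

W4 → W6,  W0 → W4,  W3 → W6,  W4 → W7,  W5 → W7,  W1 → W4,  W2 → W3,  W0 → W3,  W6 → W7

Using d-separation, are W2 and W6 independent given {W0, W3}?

Yes

There are 3 undirected paths between W2 and W6; checking each against the conditioning set {W0, W3}:
Path 1: W2 → W3 ← W0 → W4 → W7 ← W6
  W0 is a fork here and W0 is conditioned on, so the path is blocked at W0.
Path 2: W2 → W3 ← W0 → W4 → W6
  W0 is a fork here and W0 is conditioned on, so the path is blocked at W0.
Path 3: W2 → W3 → W6
  W3 is a chain here and W3 is conditioned on, so the path is blocked at W3.
Since every path is blocked, d-separation holds.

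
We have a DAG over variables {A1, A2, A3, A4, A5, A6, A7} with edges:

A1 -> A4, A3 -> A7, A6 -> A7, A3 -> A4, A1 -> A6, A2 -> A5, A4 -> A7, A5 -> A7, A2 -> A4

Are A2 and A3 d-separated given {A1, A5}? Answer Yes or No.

There are 6 undirected paths between A2 and A3; checking each against the conditioning set {A1, A5}:
Path 1: A2 → A5 → A7 ← A3
  A5 is a chain here and A5 is conditioned on, so the path is blocked at A5.
Path 2: A2 → A5 → A7 ← A6 ← A1 → A4 ← A3
  A5 is a chain here and A5 is conditioned on, so the path is blocked at A5.
Path 3: A2 → A5 → A7 ← A4 ← A3
  A5 is a chain here and A5 is conditioned on, so the path is blocked at A5.
Path 4: A2 → A4 → A7 ← A3
  A7 is a collider here and neither A7 nor any of its descendants is conditioned on, so the collider stays closed — the path is blocked at A7.
Path 5: A2 → A4 ← A3
  A4 is a collider here and neither A4 nor any of its descendants is conditioned on, so the collider stays closed — the path is blocked at A4.
Path 6: A2 → A4 ← A1 → A6 → A7 ← A3
  A4 is a collider here and neither A4 nor any of its descendants is conditioned on, so the collider stays closed — the path is blocked at A4.
Since every path is blocked, d-separation holds.

Yes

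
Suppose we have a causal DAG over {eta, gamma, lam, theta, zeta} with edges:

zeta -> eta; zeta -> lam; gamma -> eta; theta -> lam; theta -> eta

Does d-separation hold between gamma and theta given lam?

Enumerating the 2 paths from gamma to theta and testing each for blocking by {lam}:
Path 1: gamma → eta ← theta
  eta is a collider here and neither eta nor any of its descendants is conditioned on, so the collider stays closed — the path is blocked at eta.
Path 2: gamma → eta ← zeta → lam ← theta
  eta is a collider here and neither eta nor any of its descendants is conditioned on, so the collider stays closed — the path is blocked at eta.
Since every path is blocked, d-separation holds.

Yes — gamma and theta are d-separated given {lam}.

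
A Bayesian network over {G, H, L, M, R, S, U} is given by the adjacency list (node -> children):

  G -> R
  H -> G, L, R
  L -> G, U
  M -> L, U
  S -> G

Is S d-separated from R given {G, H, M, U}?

Yes

3 paths connect S and R; each must be blocked for d-separation to hold:
  1. S → G ← L ← H → R — G:collider[open]; L:chain[open]; H:fork[blocks] ⇒ blocked
  2. S → G ← H → R — G:collider[open]; H:fork[blocks] ⇒ blocked
  3. S → G → R — G:chain[blocks] ⇒ blocked
All paths are blocked; S ⊥ R | {G, H, M, U} holds.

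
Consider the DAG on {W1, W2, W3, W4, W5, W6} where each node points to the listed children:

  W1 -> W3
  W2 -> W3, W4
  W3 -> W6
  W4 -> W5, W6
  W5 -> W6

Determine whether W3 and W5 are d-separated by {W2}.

Yes

There are 4 undirected paths between W3 and W5; checking each against the conditioning set {W2}:
Path 1: W3 ← W2 → W4 → W5
  W2 is a fork here and W2 is conditioned on, so the path is blocked at W2.
Path 2: W3 ← W2 → W4 → W6 ← W5
  W2 is a fork here and W2 is conditioned on, so the path is blocked at W2.
Path 3: W3 → W6 ← W5
  W6 is a collider here and neither W6 nor any of its descendants is conditioned on, so the collider stays closed — the path is blocked at W6.
Path 4: W3 → W6 ← W4 → W5
  W6 is a collider here and neither W6 nor any of its descendants is conditioned on, so the collider stays closed — the path is blocked at W6.
Since every path is blocked, d-separation holds.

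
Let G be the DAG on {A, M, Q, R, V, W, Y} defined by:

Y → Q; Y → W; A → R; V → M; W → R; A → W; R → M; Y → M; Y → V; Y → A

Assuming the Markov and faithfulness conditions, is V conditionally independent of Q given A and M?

No — V and Q are not d-separated given {A, M}.

We examine all 6 paths between V and Q:
Path 1: V ← Y → Q
  Y is a fork and Y is not conditioned on — no node blocks this path, so it is active.
Path 2: V → M ← Y → Q
  M is a collider and M is conditioned on, which opens it; Y is a fork and Y is not conditioned on — no node blocks this path, so it is active.
Path 3: V → M ← R ← W ← Y → Q
  M is a collider and M is conditioned on, which opens it; R is a chain and R is not conditioned on; W is a chain and W is not conditioned on; Y is a fork and Y is not conditioned on — no node blocks this path, so it is active.
Path 4: V → M ← R ← W ← A ← Y → Q
  A is a chain here and A is conditioned on, so the path is blocked at A.
Path 5: V → M ← R ← A ← Y → Q
  A is a chain here and A is conditioned on, so the path is blocked at A.
Path 6: V → M ← R ← A → W ← Y → Q
  A is a fork here and A is conditioned on, so the path is blocked at A.
Because an active path exists, V and Q are not d-separated.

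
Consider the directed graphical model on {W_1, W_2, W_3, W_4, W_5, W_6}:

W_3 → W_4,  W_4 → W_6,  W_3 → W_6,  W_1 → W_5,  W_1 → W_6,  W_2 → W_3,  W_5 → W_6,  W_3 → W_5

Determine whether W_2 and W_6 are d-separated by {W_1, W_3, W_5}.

Yes — W_2 and W_6 are d-separated given {W_1, W_3, W_5}.

Enumerating the 4 paths from W_2 to W_6 and testing each for blocking by {W_1, W_3, W_5}:
Path 1: W_2 → W_3 → W_5 ← W_1 → W_6
  W_3 is a chain here and W_3 is conditioned on, so the path is blocked at W_3.
Path 2: W_2 → W_3 → W_5 → W_6
  W_3 is a chain here and W_3 is conditioned on, so the path is blocked at W_3.
Path 3: W_2 → W_3 → W_4 → W_6
  W_3 is a chain here and W_3 is conditioned on, so the path is blocked at W_3.
Path 4: W_2 → W_3 → W_6
  W_3 is a chain here and W_3 is conditioned on, so the path is blocked at W_3.
Since every path is blocked, d-separation holds.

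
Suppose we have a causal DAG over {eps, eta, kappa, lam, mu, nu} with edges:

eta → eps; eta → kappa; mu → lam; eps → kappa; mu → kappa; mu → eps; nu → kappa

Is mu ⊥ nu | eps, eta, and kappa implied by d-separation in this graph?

We examine all 3 paths between mu and nu:
  1. mu → eps → kappa ← nu — eps:chain[blocks]; kappa:collider[open] ⇒ blocked
  2. mu → eps ← eta → kappa ← nu — eps:collider[open]; eta:fork[blocks]; kappa:collider[open] ⇒ blocked
  3. mu → kappa ← nu — kappa:collider[open] ⇒ active
At least one path is unblocked, so d-separation fails.

No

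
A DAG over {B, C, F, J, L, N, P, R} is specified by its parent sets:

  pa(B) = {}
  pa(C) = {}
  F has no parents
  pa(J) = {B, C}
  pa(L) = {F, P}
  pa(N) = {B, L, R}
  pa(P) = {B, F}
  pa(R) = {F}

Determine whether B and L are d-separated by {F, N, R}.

No

Enumerating the 6 paths from B to L and testing each for blocking by {F, N, R}:
  1. B → N ← L — N:collider[open] ⇒ active
  2. B → N ← R ← F → L — N:collider[open]; R:chain[blocks]; F:fork[blocks] ⇒ blocked
  3. B → N ← R ← F → P → L — N:collider[open]; R:chain[blocks]; F:fork[blocks]; P:chain[open] ⇒ blocked
  4. B → P → L — P:chain[open] ⇒ active
  5. B → P ← F → L — P:collider[open]; F:fork[blocks] ⇒ blocked
  6. B → P ← F → R → N ← L — P:collider[open]; F:fork[blocks]; R:chain[blocks]; N:collider[open] ⇒ blocked
Since the path B → N ← L is active, B and L are not d-separated given {F, N, R}.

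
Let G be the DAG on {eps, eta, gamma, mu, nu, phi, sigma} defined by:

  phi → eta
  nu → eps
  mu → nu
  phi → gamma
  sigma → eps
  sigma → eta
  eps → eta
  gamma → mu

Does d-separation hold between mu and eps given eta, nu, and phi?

Yes

We examine all 3 paths between mu and eps:
Path 1: mu → nu → eps
  nu is a chain here and nu is conditioned on, so the path is blocked at nu.
Path 2: mu ← gamma ← phi → eta ← eps
  phi is a fork here and phi is conditioned on, so the path is blocked at phi.
Path 3: mu ← gamma ← phi → eta ← sigma → eps
  phi is a fork here and phi is conditioned on, so the path is blocked at phi.
Every path is blocked, so mu and eps are d-separated given {eta, nu, phi}.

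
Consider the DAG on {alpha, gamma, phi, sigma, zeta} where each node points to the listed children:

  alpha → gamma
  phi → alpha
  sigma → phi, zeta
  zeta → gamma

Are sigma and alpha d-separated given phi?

There are 2 undirected paths between sigma and alpha; checking each against the conditioning set {phi}:
Path 1: sigma → phi → alpha
  phi is a chain here and phi is conditioned on, so the path is blocked at phi.
Path 2: sigma → zeta → gamma ← alpha
  gamma is a collider here and neither gamma nor any of its descendants is conditioned on, so the collider stays closed — the path is blocked at gamma.
Since every path is blocked, d-separation holds.

Yes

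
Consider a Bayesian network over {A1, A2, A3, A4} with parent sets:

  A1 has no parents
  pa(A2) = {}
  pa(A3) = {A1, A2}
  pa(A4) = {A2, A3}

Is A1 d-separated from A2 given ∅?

Enumerating the 2 paths from A1 to A2 and testing each for blocking by ∅:
  1. A1 → A3 ← A2 — A3:collider[blocks] ⇒ blocked
  2. A1 → A3 → A4 ← A2 — A3:chain[open]; A4:collider[blocks] ⇒ blocked
All paths are blocked; A1 ⊥ A2 | ∅ holds.

Yes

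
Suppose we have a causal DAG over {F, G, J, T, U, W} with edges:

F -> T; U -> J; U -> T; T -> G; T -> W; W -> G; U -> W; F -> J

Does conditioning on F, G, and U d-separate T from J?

There are 4 undirected paths between T and J; checking each against the conditioning set {F, G, U}:
Path 1: T ← U → J
  U is a fork here and U is conditioned on, so the path is blocked at U.
Path 2: T → W ← U → J
  U is a fork here and U is conditioned on, so the path is blocked at U.
Path 3: T ← F → J
  F is a fork here and F is conditioned on, so the path is blocked at F.
Path 4: T → G ← W ← U → J
  U is a fork here and U is conditioned on, so the path is blocked at U.
Since every path is blocked, d-separation holds.

Yes — T and J are d-separated given {F, G, U}.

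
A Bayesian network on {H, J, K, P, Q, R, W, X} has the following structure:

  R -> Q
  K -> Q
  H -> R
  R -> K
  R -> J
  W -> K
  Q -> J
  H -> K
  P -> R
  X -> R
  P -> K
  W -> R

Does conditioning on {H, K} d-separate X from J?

No — X and J are not d-separated given {H, K}.

Enumerating the 6 paths from X to J and testing each for blocking by {H, K}:
  1. X → R → Q → J — R:chain[open]; Q:chain[open] ⇒ active
  2. X → R → J — R:chain[open] ⇒ active
  3. X → R ← H → K → Q → J — R:collider[open]; H:fork[blocks]; K:chain[blocks]; Q:chain[open] ⇒ blocked
  4. X → R ← W → K → Q → J — R:collider[open]; W:fork[open]; K:chain[blocks]; Q:chain[open] ⇒ blocked
  5. X → R ← P → K → Q → J — R:collider[open]; P:fork[open]; K:chain[blocks]; Q:chain[open] ⇒ blocked
  6. X → R → K → Q → J — R:chain[open]; K:chain[blocks]; Q:chain[open] ⇒ blocked
Since the path X → R → Q → J is active, X and J are not d-separated given {H, K}.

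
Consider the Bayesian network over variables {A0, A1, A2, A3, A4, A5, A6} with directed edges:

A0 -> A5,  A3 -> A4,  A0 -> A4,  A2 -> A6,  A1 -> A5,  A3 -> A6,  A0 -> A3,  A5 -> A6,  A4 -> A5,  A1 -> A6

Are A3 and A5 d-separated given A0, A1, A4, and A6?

No

We examine all 6 paths between A3 and A5:
Path 1: A3 → A4 → A5
  A4 is a chain here and A4 is conditioned on, so the path is blocked at A4.
Path 2: A3 → A4 ← A0 → A5
  A0 is a fork here and A0 is conditioned on, so the path is blocked at A0.
Path 3: A3 → A6 ← A1 → A5
  A1 is a fork here and A1 is conditioned on, so the path is blocked at A1.
Path 4: A3 → A6 ← A5
  A6 is a collider and A6 is conditioned on, which opens it — no node blocks this path, so it is active.
Path 5: A3 ← A0 → A4 → A5
  A0 is a fork here and A0 is conditioned on, so the path is blocked at A0.
Path 6: A3 ← A0 → A5
  A0 is a fork here and A0 is conditioned on, so the path is blocked at A0.
At least one path is unblocked, so d-separation fails.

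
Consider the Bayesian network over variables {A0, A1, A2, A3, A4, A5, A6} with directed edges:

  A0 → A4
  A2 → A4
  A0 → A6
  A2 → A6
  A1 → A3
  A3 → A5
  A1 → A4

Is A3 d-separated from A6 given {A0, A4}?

There are 2 undirected paths between A3 and A6; checking each against the conditioning set {A0, A4}:
Path 1: A3 ← A1 → A4 ← A0 → A6
  A0 is a fork here and A0 is conditioned on, so the path is blocked at A0.
Path 2: A3 ← A1 → A4 ← A2 → A6
  A1 is a fork and A1 is not conditioned on; A4 is a collider and A4 is conditioned on, which opens it; A2 is a fork and A2 is not conditioned on — no node blocks this path, so it is active.
Because an active path exists, A3 and A6 are not d-separated.

No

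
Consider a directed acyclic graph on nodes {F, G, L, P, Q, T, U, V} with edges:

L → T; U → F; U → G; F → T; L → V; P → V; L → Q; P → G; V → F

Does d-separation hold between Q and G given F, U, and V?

We examine all 4 paths between Q and G:
Path 1: Q ← L → T ← F ← U → G
  T is a collider here and neither T nor any of its descendants is conditioned on, so the collider stays closed — the path is blocked at T.
Path 2: Q ← L → T ← F ← V ← P → G
  T is a collider here and neither T nor any of its descendants is conditioned on, so the collider stays closed — the path is blocked at T.
Path 3: Q ← L → V ← P → G
  L is a fork and L is not conditioned on; V is a collider and V is conditioned on, which opens it; P is a fork and P is not conditioned on — no node blocks this path, so it is active.
Path 4: Q ← L → V → F ← U → G
  V is a chain here and V is conditioned on, so the path is blocked at V.
At least one path is unblocked, so d-separation fails.

No — Q and G are not d-separated given {F, U, V}.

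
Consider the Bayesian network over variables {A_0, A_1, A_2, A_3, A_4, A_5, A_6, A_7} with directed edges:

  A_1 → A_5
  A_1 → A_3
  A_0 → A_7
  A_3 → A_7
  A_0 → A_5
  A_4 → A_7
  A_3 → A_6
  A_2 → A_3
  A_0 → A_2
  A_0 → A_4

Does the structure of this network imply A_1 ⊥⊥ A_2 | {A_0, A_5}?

Yes — A_1 and A_2 are d-separated given {A_0, A_5}.

There are 6 undirected paths between A_1 and A_2; checking each against the conditioning set {A_0, A_5}:
  1. A_1 → A_5 ← A_0 → A_7 ← A_3 ← A_2 — A_5:collider[open]; A_0:fork[blocks]; A_7:collider[blocks]; A_3:chain[open] ⇒ blocked
  2. A_1 → A_5 ← A_0 → A_4 → A_7 ← A_3 ← A_2 — A_5:collider[open]; A_0:fork[blocks]; A_4:chain[open]; A_7:collider[blocks]; A_3:chain[open] ⇒ blocked
  3. A_1 → A_5 ← A_0 → A_2 — A_5:collider[open]; A_0:fork[blocks] ⇒ blocked
  4. A_1 → A_3 → A_7 ← A_0 → A_2 — A_3:chain[open]; A_7:collider[blocks]; A_0:fork[blocks] ⇒ blocked
  5. A_1 → A_3 → A_7 ← A_4 ← A_0 → A_2 — A_3:chain[open]; A_7:collider[blocks]; A_4:chain[open]; A_0:fork[blocks] ⇒ blocked
  6. A_1 → A_3 ← A_2 — A_3:collider[blocks] ⇒ blocked
Since every path is blocked, d-separation holds.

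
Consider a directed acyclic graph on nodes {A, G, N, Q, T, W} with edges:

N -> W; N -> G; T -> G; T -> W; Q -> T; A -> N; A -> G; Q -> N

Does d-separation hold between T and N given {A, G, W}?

We examine all 4 paths between T and N:
  1. T ← Q → N — Q:fork[open] ⇒ active
  2. T → G ← N — G:collider[open] ⇒ active
  3. T → G ← A → N — G:collider[open]; A:fork[blocks] ⇒ blocked
  4. T → W ← N — W:collider[open] ⇒ active
Since the path T ← Q → N is active, T and N are not d-separated given {A, G, W}.

No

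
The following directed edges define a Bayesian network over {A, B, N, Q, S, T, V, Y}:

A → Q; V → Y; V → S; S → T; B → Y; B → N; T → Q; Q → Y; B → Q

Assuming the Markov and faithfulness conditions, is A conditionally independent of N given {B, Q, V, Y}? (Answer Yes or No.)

Yes — A and N are d-separated given {B, Q, V, Y}.

There are 3 undirected paths between A and N; checking each against the conditioning set {B, Q, V, Y}:
  1. A → Q ← T ← S ← V → Y ← B → N — Q:collider[open]; T:chain[open]; S:chain[open]; V:fork[blocks]; Y:collider[open]; B:fork[blocks] ⇒ blocked
  2. A → Q ← B → N — Q:collider[open]; B:fork[blocks] ⇒ blocked
  3. A → Q → Y ← B → N — Q:chain[blocks]; Y:collider[open]; B:fork[blocks] ⇒ blocked
All paths are blocked; A ⊥ N | {B, Q, V, Y} holds.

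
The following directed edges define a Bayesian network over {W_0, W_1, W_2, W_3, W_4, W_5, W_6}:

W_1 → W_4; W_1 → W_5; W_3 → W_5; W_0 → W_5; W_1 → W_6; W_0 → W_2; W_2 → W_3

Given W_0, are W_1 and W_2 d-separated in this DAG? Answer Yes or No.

2 paths connect W_1 and W_2; each must be blocked for d-separation to hold:
  1. W_1 → W_5 ← W_0 → W_2 — W_5:collider[blocks]; W_0:fork[blocks] ⇒ blocked
  2. W_1 → W_5 ← W_3 ← W_2 — W_5:collider[blocks]; W_3:chain[open] ⇒ blocked
Every path is blocked, so W_1 and W_2 are d-separated given {W_0}.

Yes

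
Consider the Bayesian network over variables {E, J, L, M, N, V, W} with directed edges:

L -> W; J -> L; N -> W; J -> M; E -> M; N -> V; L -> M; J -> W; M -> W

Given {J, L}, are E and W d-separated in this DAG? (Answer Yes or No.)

No

Enumerating the 5 paths from E to W and testing each for blocking by {J, L}:
  1. E → M ← L → W — M:collider[blocks]; L:fork[blocks] ⇒ blocked
  2. E → M ← L ← J → W — M:collider[blocks]; L:chain[blocks]; J:fork[blocks] ⇒ blocked
  3. E → M → W — M:chain[open] ⇒ active
  4. E → M ← J → L → W — M:collider[blocks]; J:fork[blocks]; L:chain[blocks] ⇒ blocked
  5. E → M ← J → W — M:collider[blocks]; J:fork[blocks] ⇒ blocked
Since the path E → M → W is active, E and W are not d-separated given {J, L}.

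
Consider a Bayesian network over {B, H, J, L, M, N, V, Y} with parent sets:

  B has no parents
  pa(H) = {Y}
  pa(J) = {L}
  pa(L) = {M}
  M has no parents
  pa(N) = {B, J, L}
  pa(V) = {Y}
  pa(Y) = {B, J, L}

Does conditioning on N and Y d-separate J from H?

5 paths connect J and H; each must be blocked for d-separation to hold:
Path 1: J → Y → H
  Y is a chain here and Y is conditioned on, so the path is blocked at Y.
Path 2: J ← L → Y → H
  Y is a chain here and Y is conditioned on, so the path is blocked at Y.
Path 3: J ← L → N ← B → Y → H
  Y is a chain here and Y is conditioned on, so the path is blocked at Y.
Path 4: J → N ← B → Y → H
  Y is a chain here and Y is conditioned on, so the path is blocked at Y.
Path 5: J → N ← L → Y → H
  Y is a chain here and Y is conditioned on, so the path is blocked at Y.
Since every path is blocked, d-separation holds.

Yes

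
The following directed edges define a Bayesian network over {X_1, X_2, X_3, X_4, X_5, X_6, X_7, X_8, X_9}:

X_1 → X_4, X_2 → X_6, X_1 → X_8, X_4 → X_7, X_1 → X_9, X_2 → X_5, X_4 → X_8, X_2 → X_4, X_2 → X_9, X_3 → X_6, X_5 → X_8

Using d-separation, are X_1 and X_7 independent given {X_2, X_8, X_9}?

5 paths connect X_1 and X_7; each must be blocked for d-separation to hold:
  1. X_1 → X_9 ← X_2 → X_5 → X_8 ← X_4 → X_7 — X_9:collider[open]; X_2:fork[blocks]; X_5:chain[open]; X_8:collider[open]; X_4:fork[open] ⇒ blocked
  2. X_1 → X_9 ← X_2 → X_4 → X_7 — X_9:collider[open]; X_2:fork[blocks]; X_4:chain[open] ⇒ blocked
  3. X_1 → X_4 → X_7 — X_4:chain[open] ⇒ active
  4. X_1 → X_8 ← X_5 ← X_2 → X_4 → X_7 — X_8:collider[open]; X_5:chain[open]; X_2:fork[blocks]; X_4:chain[open] ⇒ blocked
  5. X_1 → X_8 ← X_4 → X_7 — X_8:collider[open]; X_4:fork[open] ⇒ active
Since the path X_1 → X_4 → X_7 is active, X_1 and X_7 are not d-separated given {X_2, X_8, X_9}.

No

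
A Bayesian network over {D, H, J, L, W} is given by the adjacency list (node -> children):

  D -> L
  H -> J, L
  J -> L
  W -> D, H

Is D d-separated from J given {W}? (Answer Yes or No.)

Yes — D and J are d-separated given {W}.

4 paths connect D and J; each must be blocked for d-separation to hold:
  1. D ← W → H → J — W:fork[blocks]; H:chain[open] ⇒ blocked
  2. D ← W → H → L ← J — W:fork[blocks]; H:chain[open]; L:collider[blocks] ⇒ blocked
  3. D → L ← J — L:collider[blocks] ⇒ blocked
  4. D → L ← H → J — L:collider[blocks]; H:fork[open] ⇒ blocked
Every path is blocked, so D and J are d-separated given {W}.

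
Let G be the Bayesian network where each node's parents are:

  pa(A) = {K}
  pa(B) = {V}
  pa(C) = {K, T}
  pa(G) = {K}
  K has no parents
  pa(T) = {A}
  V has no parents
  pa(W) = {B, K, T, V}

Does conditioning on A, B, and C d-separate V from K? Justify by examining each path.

Yes

There are 6 undirected paths between V and K; checking each against the conditioning set {A, B, C}:
  1. V → W ← T → C ← K — W:collider[blocks]; T:fork[open]; C:collider[open] ⇒ blocked
  2. V → W ← T ← A ← K — W:collider[blocks]; T:chain[open]; A:chain[blocks] ⇒ blocked
  3. V → W ← K — W:collider[blocks] ⇒ blocked
  4. V → B → W ← T → C ← K — B:chain[blocks]; W:collider[blocks]; T:fork[open]; C:collider[open] ⇒ blocked
  5. V → B → W ← T ← A ← K — B:chain[blocks]; W:collider[blocks]; T:chain[open]; A:chain[blocks] ⇒ blocked
  6. V → B → W ← K — B:chain[blocks]; W:collider[blocks] ⇒ blocked
All paths are blocked; V ⊥ K | {A, B, C} holds.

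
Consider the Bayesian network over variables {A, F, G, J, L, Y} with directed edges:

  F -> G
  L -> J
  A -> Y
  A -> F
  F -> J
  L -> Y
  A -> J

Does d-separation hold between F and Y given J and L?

No

4 paths connect F and Y; each must be blocked for d-separation to hold:
Path 1: F → J ← A → Y
  J is a collider and J is conditioned on, which opens it; A is a fork and A is not conditioned on — no node blocks this path, so it is active.
Path 2: F → J ← L → Y
  L is a fork here and L is conditioned on, so the path is blocked at L.
Path 3: F ← A → J ← L → Y
  L is a fork here and L is conditioned on, so the path is blocked at L.
Path 4: F ← A → Y
  A is a fork and A is not conditioned on — no node blocks this path, so it is active.
Since the path F → J ← A → Y is active, F and Y are not d-separated given {J, L}.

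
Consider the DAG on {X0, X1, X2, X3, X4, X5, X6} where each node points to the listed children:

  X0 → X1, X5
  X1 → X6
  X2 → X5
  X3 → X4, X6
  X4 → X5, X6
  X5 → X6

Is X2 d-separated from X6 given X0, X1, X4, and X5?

Yes

We examine all 4 paths between X2 and X6:
Path 1: X2 → X5 → X6
  X5 is a chain here and X5 is conditioned on, so the path is blocked at X5.
Path 2: X2 → X5 ← X4 ← X3 → X6
  X4 is a chain here and X4 is conditioned on, so the path is blocked at X4.
Path 3: X2 → X5 ← X4 → X6
  X4 is a fork here and X4 is conditioned on, so the path is blocked at X4.
Path 4: X2 → X5 ← X0 → X1 → X6
  X0 is a fork here and X0 is conditioned on, so the path is blocked at X0.
Since every path is blocked, d-separation holds.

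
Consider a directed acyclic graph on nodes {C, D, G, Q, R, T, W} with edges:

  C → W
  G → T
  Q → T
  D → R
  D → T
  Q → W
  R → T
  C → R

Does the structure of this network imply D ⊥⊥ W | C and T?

4 paths connect D and W; each must be blocked for d-separation to hold:
  1. D → T ← R ← C → W — T:collider[open]; R:chain[open]; C:fork[blocks] ⇒ blocked
  2. D → T ← Q → W — T:collider[open]; Q:fork[open] ⇒ active
  3. D → R ← C → W — R:collider[open]; C:fork[blocks] ⇒ blocked
  4. D → R → T ← Q → W — R:chain[open]; T:collider[open]; Q:fork[open] ⇒ active
Since the path D → T ← Q → W is active, D and W are not d-separated given {C, T}.

No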